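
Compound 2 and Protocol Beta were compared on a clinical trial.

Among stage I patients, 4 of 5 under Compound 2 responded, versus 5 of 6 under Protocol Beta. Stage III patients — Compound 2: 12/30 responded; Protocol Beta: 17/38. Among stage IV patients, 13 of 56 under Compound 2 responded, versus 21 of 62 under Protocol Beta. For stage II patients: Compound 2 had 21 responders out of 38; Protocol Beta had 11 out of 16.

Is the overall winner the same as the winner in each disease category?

Stage I: Compound 2 4/5 = 80.0%, Protocol Beta 5/6 = 83.3% → Protocol Beta
Stage III: Compound 2 12/30 = 40.0%, Protocol Beta 17/38 = 44.7% → Protocol Beta
Stage IV: Compound 2 13/56 = 23.2%, Protocol Beta 21/62 = 33.9% → Protocol Beta
Stage II: Compound 2 21/38 = 55.3%, Protocol Beta 11/16 = 68.8% → Protocol Beta
Overall: Compound 2 50/129 = 38.8%, Protocol Beta 54/122 = 44.3% → Protocol Beta
Protocol Beta wins overall and in every disease group — no reversal.

Yes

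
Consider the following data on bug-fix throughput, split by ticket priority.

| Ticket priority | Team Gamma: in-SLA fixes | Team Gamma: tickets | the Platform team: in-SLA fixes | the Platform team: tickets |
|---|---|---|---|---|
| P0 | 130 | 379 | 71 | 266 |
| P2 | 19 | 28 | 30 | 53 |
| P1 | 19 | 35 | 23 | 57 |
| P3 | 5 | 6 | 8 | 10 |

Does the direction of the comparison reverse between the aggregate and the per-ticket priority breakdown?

No

P0: Team Gamma 130/379 = 34.3%, the Platform team 71/266 = 26.7% → Team Gamma
P2: Team Gamma 19/28 = 67.9%, the Platform team 30/53 = 56.6% → Team Gamma
P1: Team Gamma 19/35 = 54.3%, the Platform team 23/57 = 40.4% → Team Gamma
P3: Team Gamma 5/6 = 83.3%, the Platform team 8/10 = 80.0% → Team Gamma
Overall: Team Gamma 173/448 = 38.6%, the Platform team 132/386 = 34.2% → Team Gamma
Team Gamma wins overall and in every ticket group — no reversal.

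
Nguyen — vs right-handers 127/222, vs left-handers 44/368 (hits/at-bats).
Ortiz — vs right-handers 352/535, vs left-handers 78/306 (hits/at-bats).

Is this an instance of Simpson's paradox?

No

Vs right-handers: Nguyen 127/222 = 57.2%, Ortiz 352/535 = 65.8% → Ortiz
Vs left-handers: Nguyen 44/368 = 12.0%, Ortiz 78/306 = 25.5% → Ortiz
Overall: Nguyen 171/590 = 29.0%, Ortiz 430/841 = 51.1% → Ortiz
Ortiz wins overall and in every pitcher group — no reversal.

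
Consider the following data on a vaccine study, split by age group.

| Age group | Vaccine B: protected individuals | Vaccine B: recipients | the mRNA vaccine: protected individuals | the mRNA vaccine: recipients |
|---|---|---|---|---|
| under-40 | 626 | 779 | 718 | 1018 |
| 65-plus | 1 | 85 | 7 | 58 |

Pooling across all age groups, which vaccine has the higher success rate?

Under-40: Vaccine B 626/779 = 80.4%, the mRNA vaccine 718/1018 = 70.5% → Vaccine B
65-plus: Vaccine B 1/85 = 1.2%, the mRNA vaccine 7/58 = 12.1% → the mRNA vaccine
Overall: Vaccine B 627/864 = 72.6%, the mRNA vaccine 725/1076 = 67.4% → Vaccine B
(Neither sweeps every age group, but Vaccine B has the higher pooled rate.)

Vaccine B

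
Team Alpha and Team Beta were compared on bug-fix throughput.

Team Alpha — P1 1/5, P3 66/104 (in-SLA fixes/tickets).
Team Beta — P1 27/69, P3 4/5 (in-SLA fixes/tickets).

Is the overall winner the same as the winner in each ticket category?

P1: Team Alpha 1/5 = 20.0%, Team Beta 27/69 = 39.1% → Team Beta
P3: Team Alpha 66/104 = 63.5%, Team Beta 4/5 = 80.0% → Team Beta
Overall: Team Alpha 67/109 = 61.5%, Team Beta 31/74 = 41.9% → Team Alpha
Team Beta wins each ticket group but Team Alpha wins overall — the comparison reverses. Team Beta's tickets skew toward P1, which has a lower base rate.

No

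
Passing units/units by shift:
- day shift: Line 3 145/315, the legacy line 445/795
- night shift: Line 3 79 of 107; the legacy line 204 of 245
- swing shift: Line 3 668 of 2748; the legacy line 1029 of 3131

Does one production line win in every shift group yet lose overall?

No

Day shift: Line 3 145/315 = 46.0%, the legacy line 445/795 = 56.0% → the legacy line
Night shift: Line 3 79/107 = 73.8%, the legacy line 204/245 = 83.3% → the legacy line
Swing shift: Line 3 668/2748 = 24.3%, the legacy line 1029/3131 = 32.9% → the legacy line
Overall: Line 3 892/3170 = 28.1%, the legacy line 1678/4171 = 40.2% → the legacy line
The legacy line wins overall and in every shift group — no reversal.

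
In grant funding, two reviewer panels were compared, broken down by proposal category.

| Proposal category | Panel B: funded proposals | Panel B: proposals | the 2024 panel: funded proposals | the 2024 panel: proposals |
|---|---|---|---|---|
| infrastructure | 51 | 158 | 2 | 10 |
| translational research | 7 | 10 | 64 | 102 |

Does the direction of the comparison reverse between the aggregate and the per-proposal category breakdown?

Yes

Infrastructure: Panel B 51/158 = 32.3%, the 2024 panel 2/10 = 20.0% → Panel B
Translational research: Panel B 7/10 = 70.0%, the 2024 panel 64/102 = 62.7% → Panel B
Overall: Panel B 58/168 = 34.5%, the 2024 panel 66/112 = 58.9% → the 2024 panel
Panel B wins each proposal group but the 2024 panel wins overall — the comparison reverses. Panel B's proposals skew toward infrastructure, which has a lower base rate.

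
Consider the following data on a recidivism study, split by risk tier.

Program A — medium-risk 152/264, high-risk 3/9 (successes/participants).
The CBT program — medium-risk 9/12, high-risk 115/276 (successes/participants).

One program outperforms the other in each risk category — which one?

the CBT program

Medium-risk: Program A 152/264 = 57.6%, the CBT program 9/12 = 75.0% → the CBT program
High-risk: Program A 3/9 = 33.3%, the CBT program 115/276 = 41.7% → the CBT program
The CBT program has the higher rate in both groups.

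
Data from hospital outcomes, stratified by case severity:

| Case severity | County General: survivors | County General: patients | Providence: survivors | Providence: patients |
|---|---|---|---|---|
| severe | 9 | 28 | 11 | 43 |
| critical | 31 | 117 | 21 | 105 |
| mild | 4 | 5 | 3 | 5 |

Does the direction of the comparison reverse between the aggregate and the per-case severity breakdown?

No

Severe: County General 9/28 = 32.1%, Providence 11/43 = 25.6% → County General
Critical: County General 31/117 = 26.5%, Providence 21/105 = 20.0% → County General
Mild: County General 4/5 = 80.0%, Providence 3/5 = 60.0% → County General
Overall: County General 44/150 = 29.3%, Providence 35/153 = 22.9% → County General
County General wins overall and in every case group — no reversal.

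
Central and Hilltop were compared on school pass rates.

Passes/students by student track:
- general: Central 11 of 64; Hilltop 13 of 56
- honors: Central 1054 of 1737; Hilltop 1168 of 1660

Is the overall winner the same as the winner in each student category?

General: Central 11/64 = 17.2%, Hilltop 13/56 = 23.2% → Hilltop
Honors: Central 1054/1737 = 60.7%, Hilltop 1168/1660 = 70.4% → Hilltop
Overall: Central 1065/1801 = 59.1%, Hilltop 1181/1716 = 68.8% → Hilltop
Hilltop wins overall and in every student group — no reversal.

Yes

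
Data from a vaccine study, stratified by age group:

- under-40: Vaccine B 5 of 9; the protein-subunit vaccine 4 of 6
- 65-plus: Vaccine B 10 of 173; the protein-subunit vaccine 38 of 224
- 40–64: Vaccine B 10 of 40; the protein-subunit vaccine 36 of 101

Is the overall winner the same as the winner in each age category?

Yes

Under-40: Vaccine B 5/9 = 55.6%, the protein-subunit vaccine 4/6 = 66.7% → the protein-subunit vaccine
65-plus: Vaccine B 10/173 = 5.8%, the protein-subunit vaccine 38/224 = 17.0% → the protein-subunit vaccine
40–64: Vaccine B 10/40 = 25.0%, the protein-subunit vaccine 36/101 = 35.6% → the protein-subunit vaccine
Overall: Vaccine B 25/222 = 11.3%, the protein-subunit vaccine 78/331 = 23.6% → the protein-subunit vaccine
The protein-subunit vaccine wins overall and in every age group — no reversal.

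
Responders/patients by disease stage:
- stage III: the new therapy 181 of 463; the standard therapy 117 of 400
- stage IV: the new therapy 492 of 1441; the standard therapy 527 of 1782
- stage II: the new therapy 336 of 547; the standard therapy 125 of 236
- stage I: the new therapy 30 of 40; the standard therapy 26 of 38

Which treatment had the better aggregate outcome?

Stage III: the new therapy 181/463 = 39.1%, the standard therapy 117/400 = 29.2% → the new therapy
Stage IV: the new therapy 492/1441 = 34.1%, the standard therapy 527/1782 = 29.6% → the new therapy
Stage II: the new therapy 336/547 = 61.4%, the standard therapy 125/236 = 53.0% → the new therapy
Stage I: the new therapy 30/40 = 75.0%, the standard therapy 26/38 = 68.4% → the new therapy
Overall: the new therapy 1039/2491 = 41.7%, the standard therapy 795/2456 = 32.4% → the new therapy

the new therapy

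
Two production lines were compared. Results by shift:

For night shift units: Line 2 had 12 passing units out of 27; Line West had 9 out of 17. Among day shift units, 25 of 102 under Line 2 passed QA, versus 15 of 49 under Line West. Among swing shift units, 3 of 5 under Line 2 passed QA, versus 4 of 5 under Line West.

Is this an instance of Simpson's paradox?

No

Night shift: Line 2 12/27 = 44.4%, Line West 9/17 = 52.9% → Line West
Day shift: Line 2 25/102 = 24.5%, Line West 15/49 = 30.6% → Line West
Swing shift: Line 2 3/5 = 60.0%, Line West 4/5 = 80.0% → Line West
Overall: Line 2 40/134 = 29.9%, Line West 28/71 = 39.4% → Line West
Line West wins overall and in every shift group — no reversal.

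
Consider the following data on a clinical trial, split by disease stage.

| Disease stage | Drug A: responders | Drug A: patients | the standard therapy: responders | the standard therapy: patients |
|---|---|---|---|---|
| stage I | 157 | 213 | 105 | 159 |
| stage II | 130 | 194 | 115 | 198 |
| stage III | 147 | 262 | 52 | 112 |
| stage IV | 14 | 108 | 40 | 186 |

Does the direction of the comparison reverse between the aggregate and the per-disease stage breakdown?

Stage I: Drug A 157/213 = 73.7%, the standard therapy 105/159 = 66.0% → Drug A
Stage II: Drug A 130/194 = 67.0%, the standard therapy 115/198 = 58.1% → Drug A
Stage III: Drug A 147/262 = 56.1%, the standard therapy 52/112 = 46.4% → Drug A
Stage IV: Drug A 14/108 = 13.0%, the standard therapy 40/186 = 21.5% → the standard therapy
Overall: Drug A 448/777 = 57.7%, the standard therapy 312/655 = 47.6% → Drug A
Neither sweeps: Drug A wins 3 of 4 groups, the standard therapy wins 1. Drug A wins overall but not every group — no Simpson reversal.

No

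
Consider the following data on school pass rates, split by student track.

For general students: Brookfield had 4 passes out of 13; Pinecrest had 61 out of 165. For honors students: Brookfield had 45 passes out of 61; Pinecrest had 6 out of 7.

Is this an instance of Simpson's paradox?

Yes

General: Brookfield 4/13 = 30.8%, Pinecrest 61/165 = 37.0% → Pinecrest
Honors: Brookfield 45/61 = 73.8%, Pinecrest 6/7 = 85.7% → Pinecrest
Overall: Brookfield 49/74 = 66.2%, Pinecrest 67/172 = 39.0% → Brookfield
Pinecrest wins each student group but Brookfield wins overall — the comparison reverses. Pinecrest's students skew toward general, which has a lower base rate.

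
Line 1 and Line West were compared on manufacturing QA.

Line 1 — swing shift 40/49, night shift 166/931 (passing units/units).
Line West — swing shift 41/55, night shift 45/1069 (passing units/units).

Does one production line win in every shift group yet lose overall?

Swing shift: Line 1 40/49 = 81.6%, Line West 41/55 = 74.5% → Line 1
Night shift: Line 1 166/931 = 17.8%, Line West 45/1069 = 4.2% → Line 1
Overall: Line 1 206/980 = 21.0%, Line West 86/1124 = 7.7% → Line 1
Line 1 wins overall and in every shift group — no reversal.

No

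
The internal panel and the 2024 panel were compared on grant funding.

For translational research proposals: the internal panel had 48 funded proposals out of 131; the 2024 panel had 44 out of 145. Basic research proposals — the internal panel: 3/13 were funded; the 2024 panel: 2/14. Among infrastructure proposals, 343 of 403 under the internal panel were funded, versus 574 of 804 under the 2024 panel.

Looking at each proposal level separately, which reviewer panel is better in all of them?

Translational research: the internal panel 48/131 = 36.6%, the 2024 panel 44/145 = 30.3% → the internal panel
Basic research: the internal panel 3/13 = 23.1%, the 2024 panel 2/14 = 14.3% → the internal panel
Infrastructure: the internal panel 343/403 = 85.1%, the 2024 panel 574/804 = 71.4% → the internal panel
The internal panel has the higher rate in all 3 groups.

the internal panel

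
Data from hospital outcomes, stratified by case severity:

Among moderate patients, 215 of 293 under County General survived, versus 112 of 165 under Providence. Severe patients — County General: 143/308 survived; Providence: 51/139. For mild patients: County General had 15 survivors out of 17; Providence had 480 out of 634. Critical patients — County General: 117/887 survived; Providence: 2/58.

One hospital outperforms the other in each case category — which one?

Moderate: County General 215/293 = 73.4%, Providence 112/165 = 67.9% → County General
Severe: County General 143/308 = 46.4%, Providence 51/139 = 36.7% → County General
Mild: County General 15/17 = 88.2%, Providence 480/634 = 75.7% → County General
Critical: County General 117/887 = 13.2%, Providence 2/58 = 3.4% → County General
County General has the higher rate in all 4 groups.

County General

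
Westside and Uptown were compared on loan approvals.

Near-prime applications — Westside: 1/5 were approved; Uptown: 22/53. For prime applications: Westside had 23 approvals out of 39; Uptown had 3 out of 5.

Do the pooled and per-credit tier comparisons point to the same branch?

No

Near-prime: Westside 1/5 = 20.0%, Uptown 22/53 = 41.5% → Uptown
Prime: Westside 23/39 = 59.0%, Uptown 3/5 = 60.0% → Uptown
Overall: Westside 24/44 = 54.5%, Uptown 25/58 = 43.1% → Westside
Uptown wins each credit group but Westside wins overall — the comparison reverses. Uptown's applications skew toward near-prime, which has a lower base rate.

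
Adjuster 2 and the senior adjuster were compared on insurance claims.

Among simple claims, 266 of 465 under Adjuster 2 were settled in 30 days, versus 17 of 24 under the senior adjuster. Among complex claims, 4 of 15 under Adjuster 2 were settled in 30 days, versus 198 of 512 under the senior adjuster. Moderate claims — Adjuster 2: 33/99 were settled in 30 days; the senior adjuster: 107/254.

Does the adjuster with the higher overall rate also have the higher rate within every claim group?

No

Simple: Adjuster 2 266/465 = 57.2%, the senior adjuster 17/24 = 70.8% → the senior adjuster
Complex: Adjuster 2 4/15 = 26.7%, the senior adjuster 198/512 = 38.7% → the senior adjuster
Moderate: Adjuster 2 33/99 = 33.3%, the senior adjuster 107/254 = 42.1% → the senior adjuster
Overall: Adjuster 2 303/579 = 52.3%, the senior adjuster 322/790 = 40.8% → Adjuster 2
The senior adjuster wins each claim group but Adjuster 2 wins overall — the comparison reverses. The senior adjuster's claims skew toward complex, which has a lower base rate.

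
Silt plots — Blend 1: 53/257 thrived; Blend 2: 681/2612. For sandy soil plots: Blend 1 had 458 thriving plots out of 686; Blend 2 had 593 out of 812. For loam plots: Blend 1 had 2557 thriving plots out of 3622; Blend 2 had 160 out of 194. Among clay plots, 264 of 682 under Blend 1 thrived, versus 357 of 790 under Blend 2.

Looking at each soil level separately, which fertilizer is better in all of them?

Silt: Blend 1 53/257 = 20.6%, Blend 2 681/2612 = 26.1% → Blend 2
Sandy soil: Blend 1 458/686 = 66.8%, Blend 2 593/812 = 73.0% → Blend 2
Loam: Blend 1 2557/3622 = 70.6%, Blend 2 160/194 = 82.5% → Blend 2
Clay: Blend 1 264/682 = 38.7%, Blend 2 357/790 = 45.2% → Blend 2
Blend 2 has the higher rate in all 4 groups.

Blend 2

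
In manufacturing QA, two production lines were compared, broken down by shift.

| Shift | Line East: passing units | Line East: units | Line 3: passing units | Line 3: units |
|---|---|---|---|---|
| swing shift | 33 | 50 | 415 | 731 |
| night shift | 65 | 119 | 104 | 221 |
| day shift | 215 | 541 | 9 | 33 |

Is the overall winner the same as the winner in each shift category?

Swing shift: Line East 33/50 = 66.0%, Line 3 415/731 = 56.8% → Line East
Night shift: Line East 65/119 = 54.6%, Line 3 104/221 = 47.1% → Line East
Day shift: Line East 215/541 = 39.7%, Line 3 9/33 = 27.3% → Line East
Overall: Line East 313/710 = 44.1%, Line 3 528/985 = 53.6% → Line 3
Line East wins each shift group but Line 3 wins overall — the comparison reverses. Line East's units skew toward day shift, which has a lower base rate.

No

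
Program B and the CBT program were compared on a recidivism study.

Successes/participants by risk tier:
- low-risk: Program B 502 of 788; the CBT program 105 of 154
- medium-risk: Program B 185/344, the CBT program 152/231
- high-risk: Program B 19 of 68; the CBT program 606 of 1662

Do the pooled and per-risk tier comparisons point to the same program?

No

Low-risk: Program B 502/788 = 63.7%, the CBT program 105/154 = 68.2% → the CBT program
Medium-risk: Program B 185/344 = 53.8%, the CBT program 152/231 = 65.8% → the CBT program
High-risk: Program B 19/68 = 27.9%, the CBT program 606/1662 = 36.5% → the CBT program
Overall: Program B 706/1200 = 58.8%, the CBT program 863/2047 = 42.2% → Program B
The CBT program wins each risk group but Program B wins overall — the comparison reverses. The CBT program's participants skew toward high-risk, which has a lower base rate.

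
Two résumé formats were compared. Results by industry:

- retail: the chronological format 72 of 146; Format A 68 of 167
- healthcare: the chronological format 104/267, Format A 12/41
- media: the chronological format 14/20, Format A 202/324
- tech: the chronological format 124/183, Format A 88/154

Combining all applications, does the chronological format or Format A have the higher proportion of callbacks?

Retail: the chronological format 72/146 = 49.3%, Format A 68/167 = 40.7% → the chronological format
Healthcare: the chronological format 104/267 = 39.0%, Format A 12/41 = 29.3% → the chronological format
Media: the chronological format 14/20 = 70.0%, Format A 202/324 = 62.3% → the chronological format
Tech: the chronological format 124/183 = 67.8%, Format A 88/154 = 57.1% → the chronological format
Overall: the chronological format 314/616 = 51.0%, Format A 370/686 = 53.9% → Format A
(The chronological format wins every industry group but Format A wins overall — the chronological format's applications skew toward the low-rate healthcare group.)

Format A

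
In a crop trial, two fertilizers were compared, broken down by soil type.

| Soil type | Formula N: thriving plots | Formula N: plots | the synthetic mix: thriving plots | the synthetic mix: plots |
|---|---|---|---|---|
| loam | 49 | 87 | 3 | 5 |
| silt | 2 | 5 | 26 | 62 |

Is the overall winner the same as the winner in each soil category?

No

Loam: Formula N 49/87 = 56.3%, the synthetic mix 3/5 = 60.0% → the synthetic mix
Silt: Formula N 2/5 = 40.0%, the synthetic mix 26/62 = 41.9% → the synthetic mix
Overall: Formula N 51/92 = 55.4%, the synthetic mix 29/67 = 43.3% → Formula N
The synthetic mix wins each soil group but Formula N wins overall — the comparison reverses. The synthetic mix's plots skew toward silt, which has a lower base rate.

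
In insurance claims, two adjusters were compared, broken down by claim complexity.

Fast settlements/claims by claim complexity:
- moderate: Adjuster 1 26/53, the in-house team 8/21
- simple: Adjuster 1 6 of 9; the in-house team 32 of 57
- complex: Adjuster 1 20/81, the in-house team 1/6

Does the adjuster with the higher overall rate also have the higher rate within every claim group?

No

Moderate: Adjuster 1 26/53 = 49.1%, the in-house team 8/21 = 38.1% → Adjuster 1
Simple: Adjuster 1 6/9 = 66.7%, the in-house team 32/57 = 56.1% → Adjuster 1
Complex: Adjuster 1 20/81 = 24.7%, the in-house team 1/6 = 16.7% → Adjuster 1
Overall: Adjuster 1 52/143 = 36.4%, the in-house team 41/84 = 48.8% → the in-house team
Adjuster 1 wins each claim group but the in-house team wins overall — the comparison reverses. Adjuster 1's claims skew toward complex, which has a lower base rate.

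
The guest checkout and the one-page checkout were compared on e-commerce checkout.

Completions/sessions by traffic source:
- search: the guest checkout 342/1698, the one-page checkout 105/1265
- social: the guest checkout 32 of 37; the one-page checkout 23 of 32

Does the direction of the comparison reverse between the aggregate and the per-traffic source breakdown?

Search: the guest checkout 342/1698 = 20.1%, the one-page checkout 105/1265 = 8.3% → the guest checkout
Social: the guest checkout 32/37 = 86.5%, the one-page checkout 23/32 = 71.9% → the guest checkout
Overall: the guest checkout 374/1735 = 21.6%, the one-page checkout 128/1297 = 9.9% → the guest checkout
The guest checkout wins overall and in every traffic group — no reversal.

No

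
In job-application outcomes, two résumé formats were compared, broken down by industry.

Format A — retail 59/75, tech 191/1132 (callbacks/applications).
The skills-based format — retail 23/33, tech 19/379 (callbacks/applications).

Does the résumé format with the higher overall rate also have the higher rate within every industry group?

Retail: Format A 59/75 = 78.7%, the skills-based format 23/33 = 69.7% → Format A
Tech: Format A 191/1132 = 16.9%, the skills-based format 19/379 = 5.0% → Format A
Overall: Format A 250/1207 = 20.7%, the skills-based format 42/412 = 10.2% → Format A
Format A wins overall and in every industry group — no reversal.

Yes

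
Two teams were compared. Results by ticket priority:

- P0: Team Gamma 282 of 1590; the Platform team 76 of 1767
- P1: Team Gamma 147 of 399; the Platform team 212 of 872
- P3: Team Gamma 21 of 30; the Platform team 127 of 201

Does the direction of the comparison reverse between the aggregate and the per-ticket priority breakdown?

P0: Team Gamma 282/1590 = 17.7%, the Platform team 76/1767 = 4.3% → Team Gamma
P1: Team Gamma 147/399 = 36.8%, the Platform team 212/872 = 24.3% → Team Gamma
P3: Team Gamma 21/30 = 70.0%, the Platform team 127/201 = 63.2% → Team Gamma
Overall: Team Gamma 450/2019 = 22.3%, the Platform team 415/2840 = 14.6% → Team Gamma
Team Gamma wins overall and in every ticket group — no reversal.

No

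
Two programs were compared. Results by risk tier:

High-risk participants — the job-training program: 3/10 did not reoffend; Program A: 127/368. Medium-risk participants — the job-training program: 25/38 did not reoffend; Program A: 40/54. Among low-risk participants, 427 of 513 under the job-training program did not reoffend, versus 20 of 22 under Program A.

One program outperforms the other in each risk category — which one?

High-risk: the job-training program 3/10 = 30.0%, Program A 127/368 = 34.5% → Program A
Medium-risk: the job-training program 25/38 = 65.8%, Program A 40/54 = 74.1% → Program A
Low-risk: the job-training program 427/513 = 83.2%, Program A 20/22 = 90.9% → Program A
Program A has the higher rate in all 3 groups.

Program A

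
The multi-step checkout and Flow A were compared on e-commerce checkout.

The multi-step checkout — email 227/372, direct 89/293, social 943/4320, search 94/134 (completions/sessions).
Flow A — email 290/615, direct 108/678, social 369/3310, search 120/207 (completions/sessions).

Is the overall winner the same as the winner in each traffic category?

Email: the multi-step checkout 227/372 = 61.0%, Flow A 290/615 = 47.2% → the multi-step checkout
Direct: the multi-step checkout 89/293 = 30.4%, Flow A 108/678 = 15.9% → the multi-step checkout
Social: the multi-step checkout 943/4320 = 21.8%, Flow A 369/3310 = 11.1% → the multi-step checkout
Search: the multi-step checkout 94/134 = 70.1%, Flow A 120/207 = 58.0% → the multi-step checkout
Overall: the multi-step checkout 1353/5119 = 26.4%, Flow A 887/4810 = 18.4% → the multi-step checkout
The multi-step checkout wins overall and in every traffic group — no reversal.

Yes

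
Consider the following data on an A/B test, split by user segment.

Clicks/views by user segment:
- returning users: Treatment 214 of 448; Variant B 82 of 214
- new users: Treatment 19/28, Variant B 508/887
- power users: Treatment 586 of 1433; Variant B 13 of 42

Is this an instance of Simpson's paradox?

Yes

Returning users: Treatment 214/448 = 47.8%, Variant B 82/214 = 38.3% → Treatment
New users: Treatment 19/28 = 67.9%, Variant B 508/887 = 57.3% → Treatment
Power users: Treatment 586/1433 = 40.9%, Variant B 13/42 = 31.0% → Treatment
Overall: Treatment 819/1909 = 42.9%, Variant B 603/1143 = 52.8% → Variant B
Treatment wins each user group but Variant B wins overall — the comparison reverses. Treatment's views skew toward power users, which has a lower base rate.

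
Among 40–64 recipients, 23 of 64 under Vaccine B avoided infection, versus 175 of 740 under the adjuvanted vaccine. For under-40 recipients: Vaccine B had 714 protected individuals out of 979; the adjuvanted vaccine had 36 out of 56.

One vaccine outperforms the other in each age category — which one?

40–64: Vaccine B 23/64 = 35.9%, the adjuvanted vaccine 175/740 = 23.6% → Vaccine B
Under-40: Vaccine B 714/979 = 72.9%, the adjuvanted vaccine 36/56 = 64.3% → Vaccine B
Vaccine B has the higher rate in both groups.

Vaccine B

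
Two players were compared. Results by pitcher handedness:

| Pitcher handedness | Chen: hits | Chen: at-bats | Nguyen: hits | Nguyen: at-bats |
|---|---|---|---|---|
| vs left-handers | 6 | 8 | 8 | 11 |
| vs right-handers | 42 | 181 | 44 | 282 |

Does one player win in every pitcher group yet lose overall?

Vs left-handers: Chen 6/8 = 75.0%, Nguyen 8/11 = 72.7% → Chen
Vs right-handers: Chen 42/181 = 23.2%, Nguyen 44/282 = 15.6% → Chen
Overall: Chen 48/189 = 25.4%, Nguyen 52/293 = 17.7% → Chen
Chen wins overall and in every pitcher group — no reversal.

No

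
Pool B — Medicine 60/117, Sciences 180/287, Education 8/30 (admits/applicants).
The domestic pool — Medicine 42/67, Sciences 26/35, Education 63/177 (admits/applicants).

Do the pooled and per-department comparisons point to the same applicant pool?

Medicine: Pool B 60/117 = 51.3%, the domestic pool 42/67 = 62.7% → the domestic pool
Sciences: Pool B 180/287 = 62.7%, the domestic pool 26/35 = 74.3% → the domestic pool
Education: Pool B 8/30 = 26.7%, the domestic pool 63/177 = 35.6% → the domestic pool
Overall: Pool B 248/434 = 57.1%, the domestic pool 131/279 = 47.0% → Pool B
The domestic pool wins each department group but Pool B wins overall — the comparison reverses. The domestic pool's applicants skew toward Education, which has a lower base rate.

No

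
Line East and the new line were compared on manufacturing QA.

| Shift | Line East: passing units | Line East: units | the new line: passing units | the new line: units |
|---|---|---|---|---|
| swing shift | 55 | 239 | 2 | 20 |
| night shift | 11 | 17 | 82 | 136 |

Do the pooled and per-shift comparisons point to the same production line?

No

Swing shift: Line East 55/239 = 23.0%, the new line 2/20 = 10.0% → Line East
Night shift: Line East 11/17 = 64.7%, the new line 82/136 = 60.3% → Line East
Overall: Line East 66/256 = 25.8%, the new line 84/156 = 53.8% → the new line
Line East wins each shift group but the new line wins overall — the comparison reverses. Line East's units skew toward swing shift, which has a lower base rate.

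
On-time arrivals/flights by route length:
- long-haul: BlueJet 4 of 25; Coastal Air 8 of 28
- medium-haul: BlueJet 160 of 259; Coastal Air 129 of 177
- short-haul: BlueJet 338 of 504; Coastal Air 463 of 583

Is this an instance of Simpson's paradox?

Long-haul: BlueJet 4/25 = 16.0%, Coastal Air 8/28 = 28.6% → Coastal Air
Medium-haul: BlueJet 160/259 = 61.8%, Coastal Air 129/177 = 72.9% → Coastal Air
Short-haul: BlueJet 338/504 = 67.1%, Coastal Air 463/583 = 79.4% → Coastal Air
Overall: BlueJet 502/788 = 63.7%, Coastal Air 600/788 = 76.1% → Coastal Air
Coastal Air wins overall and in every route group — no reversal.

No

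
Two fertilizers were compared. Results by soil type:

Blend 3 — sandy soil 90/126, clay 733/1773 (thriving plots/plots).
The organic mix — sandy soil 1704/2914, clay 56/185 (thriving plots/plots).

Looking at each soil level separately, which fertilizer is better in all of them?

Blend 3

Sandy soil: Blend 3 90/126 = 71.4%, the organic mix 1704/2914 = 58.5% → Blend 3
Clay: Blend 3 733/1773 = 41.3%, the organic mix 56/185 = 30.3% → Blend 3
Blend 3 has the higher rate in both groups.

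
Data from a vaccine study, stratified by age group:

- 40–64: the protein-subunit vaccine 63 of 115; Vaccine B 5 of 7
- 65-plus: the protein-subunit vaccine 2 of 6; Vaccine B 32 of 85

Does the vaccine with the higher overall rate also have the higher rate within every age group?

40–64: the protein-subunit vaccine 63/115 = 54.8%, Vaccine B 5/7 = 71.4% → Vaccine B
65-plus: the protein-subunit vaccine 2/6 = 33.3%, Vaccine B 32/85 = 37.6% → Vaccine B
Overall: the protein-subunit vaccine 65/121 = 53.7%, Vaccine B 37/92 = 40.2% → the protein-subunit vaccine
Vaccine B wins each age group but the protein-subunit vaccine wins overall — the comparison reverses. Vaccine B's recipients skew toward 65-plus, which has a lower base rate.

No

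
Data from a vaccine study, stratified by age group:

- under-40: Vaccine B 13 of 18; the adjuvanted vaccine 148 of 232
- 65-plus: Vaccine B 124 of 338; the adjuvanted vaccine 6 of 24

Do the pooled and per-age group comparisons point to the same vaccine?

No

Under-40: Vaccine B 13/18 = 72.2%, the adjuvanted vaccine 148/232 = 63.8% → Vaccine B
65-plus: Vaccine B 124/338 = 36.7%, the adjuvanted vaccine 6/24 = 25.0% → Vaccine B
Overall: Vaccine B 137/356 = 38.5%, the adjuvanted vaccine 154/256 = 60.2% → the adjuvanted vaccine
Vaccine B wins each age group but the adjuvanted vaccine wins overall — the comparison reverses. Vaccine B's recipients skew toward 65-plus, which has a lower base rate.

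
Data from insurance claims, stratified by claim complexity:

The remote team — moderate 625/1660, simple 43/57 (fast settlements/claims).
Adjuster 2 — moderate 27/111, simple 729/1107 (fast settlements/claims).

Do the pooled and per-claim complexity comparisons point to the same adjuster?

Moderate: the remote team 625/1660 = 37.7%, Adjuster 2 27/111 = 24.3% → the remote team
Simple: the remote team 43/57 = 75.4%, Adjuster 2 729/1107 = 65.9% → the remote team
Overall: the remote team 668/1717 = 38.9%, Adjuster 2 756/1218 = 62.1% → Adjuster 2
The remote team wins each claim group but Adjuster 2 wins overall — the comparison reverses. The remote team's claims skew toward moderate, which has a lower base rate.

No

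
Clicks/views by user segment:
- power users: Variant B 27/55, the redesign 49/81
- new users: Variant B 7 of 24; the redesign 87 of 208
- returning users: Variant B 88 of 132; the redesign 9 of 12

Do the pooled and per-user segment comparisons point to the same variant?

No

Power users: Variant B 27/55 = 49.1%, the redesign 49/81 = 60.5% → the redesign
New users: Variant B 7/24 = 29.2%, the redesign 87/208 = 41.8% → the redesign
Returning users: Variant B 88/132 = 66.7%, the redesign 9/12 = 75.0% → the redesign
Overall: Variant B 122/211 = 57.8%, the redesign 145/301 = 48.2% → Variant B
The redesign wins each user group but Variant B wins overall — the comparison reverses. The redesign's views skew toward new users, which has a lower base rate.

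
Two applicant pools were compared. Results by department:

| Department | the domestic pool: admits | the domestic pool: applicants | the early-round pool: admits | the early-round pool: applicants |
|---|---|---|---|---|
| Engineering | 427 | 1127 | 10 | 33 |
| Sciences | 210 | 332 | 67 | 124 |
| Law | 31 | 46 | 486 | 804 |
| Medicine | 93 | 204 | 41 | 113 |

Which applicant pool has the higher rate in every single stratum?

the domestic pool

Engineering: the domestic pool 427/1127 = 37.9%, the early-round pool 10/33 = 30.3% → the domestic pool
Sciences: the domestic pool 210/332 = 63.3%, the early-round pool 67/124 = 54.0% → the domestic pool
Law: the domestic pool 31/46 = 67.4%, the early-round pool 486/804 = 60.4% → the domestic pool
Medicine: the domestic pool 93/204 = 45.6%, the early-round pool 41/113 = 36.3% → the domestic pool
The domestic pool has the higher rate in all 4 groups.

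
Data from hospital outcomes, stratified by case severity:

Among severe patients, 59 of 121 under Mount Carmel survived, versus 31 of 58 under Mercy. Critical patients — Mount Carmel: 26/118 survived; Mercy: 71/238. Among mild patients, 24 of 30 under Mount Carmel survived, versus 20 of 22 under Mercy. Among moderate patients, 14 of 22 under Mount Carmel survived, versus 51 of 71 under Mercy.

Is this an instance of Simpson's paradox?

Severe: Mount Carmel 59/121 = 48.8%, Mercy 31/58 = 53.4% → Mercy
Critical: Mount Carmel 26/118 = 22.0%, Mercy 71/238 = 29.8% → Mercy
Mild: Mount Carmel 24/30 = 80.0%, Mercy 20/22 = 90.9% → Mercy
Moderate: Mount Carmel 14/22 = 63.6%, Mercy 51/71 = 71.8% → Mercy
Overall: Mount Carmel 123/291 = 42.3%, Mercy 173/389 = 44.5% → Mercy
Mercy wins overall and in every case group — no reversal.

No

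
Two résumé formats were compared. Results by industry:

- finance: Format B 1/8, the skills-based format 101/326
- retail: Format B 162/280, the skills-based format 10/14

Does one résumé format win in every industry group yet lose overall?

Finance: Format B 1/8 = 12.5%, the skills-based format 101/326 = 31.0% → the skills-based format
Retail: Format B 162/280 = 57.9%, the skills-based format 10/14 = 71.4% → the skills-based format
Overall: Format B 163/288 = 56.6%, the skills-based format 111/340 = 32.6% → Format B
The skills-based format wins each industry group but Format B wins overall — the comparison reverses. The skills-based format's applications skew toward finance, which has a lower base rate.

Yes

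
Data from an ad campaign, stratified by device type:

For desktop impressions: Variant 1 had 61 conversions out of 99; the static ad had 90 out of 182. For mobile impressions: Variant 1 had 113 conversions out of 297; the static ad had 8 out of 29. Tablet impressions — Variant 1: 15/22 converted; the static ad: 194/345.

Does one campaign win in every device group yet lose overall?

Yes

Desktop: Variant 1 61/99 = 61.6%, the static ad 90/182 = 49.5% → Variant 1
Mobile: Variant 1 113/297 = 38.0%, the static ad 8/29 = 27.6% → Variant 1
Tablet: Variant 1 15/22 = 68.2%, the static ad 194/345 = 56.2% → Variant 1
Overall: Variant 1 189/418 = 45.2%, the static ad 292/556 = 52.5% → the static ad
Variant 1 wins each device group but the static ad wins overall — the comparison reverses. Variant 1's impressions skew toward mobile, which has a lower base rate.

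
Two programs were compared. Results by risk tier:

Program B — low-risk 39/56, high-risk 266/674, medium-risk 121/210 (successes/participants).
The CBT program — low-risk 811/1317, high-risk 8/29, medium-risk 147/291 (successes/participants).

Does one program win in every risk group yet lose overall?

Yes

Low-risk: Program B 39/56 = 69.6%, the CBT program 811/1317 = 61.6% → Program B
High-risk: Program B 266/674 = 39.5%, the CBT program 8/29 = 27.6% → Program B
Medium-risk: Program B 121/210 = 57.6%, the CBT program 147/291 = 50.5% → Program B
Overall: Program B 426/940 = 45.3%, the CBT program 966/1637 = 59.0% → the CBT program
Program B wins each risk group but the CBT program wins overall — the comparison reverses. Program B's participants skew toward high-risk, which has a lower base rate.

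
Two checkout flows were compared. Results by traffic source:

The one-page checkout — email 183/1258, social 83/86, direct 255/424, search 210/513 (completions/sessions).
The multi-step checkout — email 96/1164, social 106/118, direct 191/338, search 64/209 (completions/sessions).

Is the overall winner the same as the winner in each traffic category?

Yes

Email: the one-page checkout 183/1258 = 14.5%, the multi-step checkout 96/1164 = 8.2% → the one-page checkout
Social: the one-page checkout 83/86 = 96.5%, the multi-step checkout 106/118 = 89.8% → the one-page checkout
Direct: the one-page checkout 255/424 = 60.1%, the multi-step checkout 191/338 = 56.5% → the one-page checkout
Search: the one-page checkout 210/513 = 40.9%, the multi-step checkout 64/209 = 30.6% → the one-page checkout
Overall: the one-page checkout 731/2281 = 32.0%, the multi-step checkout 457/1829 = 25.0% → the one-page checkout
The one-page checkout wins overall and in every traffic group — no reversal.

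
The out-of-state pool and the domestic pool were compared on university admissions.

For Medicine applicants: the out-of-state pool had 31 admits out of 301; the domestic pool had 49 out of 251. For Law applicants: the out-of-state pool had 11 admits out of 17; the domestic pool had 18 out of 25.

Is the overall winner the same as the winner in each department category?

Yes

Medicine: the out-of-state pool 31/301 = 10.3%, the domestic pool 49/251 = 19.5% → the domestic pool
Law: the out-of-state pool 11/17 = 64.7%, the domestic pool 18/25 = 72.0% → the domestic pool
Overall: the out-of-state pool 42/318 = 13.2%, the domestic pool 67/276 = 24.3% → the domestic pool
The domestic pool wins overall and in every department group — no reversal.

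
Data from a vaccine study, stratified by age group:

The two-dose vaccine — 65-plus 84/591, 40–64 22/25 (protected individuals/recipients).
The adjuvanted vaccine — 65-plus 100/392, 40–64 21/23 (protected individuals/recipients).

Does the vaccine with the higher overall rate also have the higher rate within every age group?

Yes

65-plus: the two-dose vaccine 84/591 = 14.2%, the adjuvanted vaccine 100/392 = 25.5% → the adjuvanted vaccine
40–64: the two-dose vaccine 22/25 = 88.0%, the adjuvanted vaccine 21/23 = 91.3% → the adjuvanted vaccine
Overall: the two-dose vaccine 106/616 = 17.2%, the adjuvanted vaccine 121/415 = 29.2% → the adjuvanted vaccine
The adjuvanted vaccine wins overall and in every age group — no reversal.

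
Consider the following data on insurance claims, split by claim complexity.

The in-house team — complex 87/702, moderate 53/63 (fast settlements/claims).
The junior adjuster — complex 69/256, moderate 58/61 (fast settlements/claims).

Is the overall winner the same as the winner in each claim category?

Yes

Complex: the in-house team 87/702 = 12.4%, the junior adjuster 69/256 = 27.0% → the junior adjuster
Moderate: the in-house team 53/63 = 84.1%, the junior adjuster 58/61 = 95.1% → the junior adjuster
Overall: the in-house team 140/765 = 18.3%, the junior adjuster 127/317 = 40.1% → the junior adjuster
The junior adjuster wins overall and in every claim group — no reversal.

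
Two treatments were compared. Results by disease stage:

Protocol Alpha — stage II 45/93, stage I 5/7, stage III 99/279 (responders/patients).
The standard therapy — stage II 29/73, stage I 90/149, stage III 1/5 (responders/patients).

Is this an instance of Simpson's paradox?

Yes

Stage II: Protocol Alpha 45/93 = 48.4%, the standard therapy 29/73 = 39.7% → Protocol Alpha
Stage I: Protocol Alpha 5/7 = 71.4%, the standard therapy 90/149 = 60.4% → Protocol Alpha
Stage III: Protocol Alpha 99/279 = 35.5%, the standard therapy 1/5 = 20.0% → Protocol Alpha
Overall: Protocol Alpha 149/379 = 39.3%, the standard therapy 120/227 = 52.9% → the standard therapy
Protocol Alpha wins each disease group but the standard therapy wins overall — the comparison reverses. Protocol Alpha's patients skew toward stage III, which has a lower base rate.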